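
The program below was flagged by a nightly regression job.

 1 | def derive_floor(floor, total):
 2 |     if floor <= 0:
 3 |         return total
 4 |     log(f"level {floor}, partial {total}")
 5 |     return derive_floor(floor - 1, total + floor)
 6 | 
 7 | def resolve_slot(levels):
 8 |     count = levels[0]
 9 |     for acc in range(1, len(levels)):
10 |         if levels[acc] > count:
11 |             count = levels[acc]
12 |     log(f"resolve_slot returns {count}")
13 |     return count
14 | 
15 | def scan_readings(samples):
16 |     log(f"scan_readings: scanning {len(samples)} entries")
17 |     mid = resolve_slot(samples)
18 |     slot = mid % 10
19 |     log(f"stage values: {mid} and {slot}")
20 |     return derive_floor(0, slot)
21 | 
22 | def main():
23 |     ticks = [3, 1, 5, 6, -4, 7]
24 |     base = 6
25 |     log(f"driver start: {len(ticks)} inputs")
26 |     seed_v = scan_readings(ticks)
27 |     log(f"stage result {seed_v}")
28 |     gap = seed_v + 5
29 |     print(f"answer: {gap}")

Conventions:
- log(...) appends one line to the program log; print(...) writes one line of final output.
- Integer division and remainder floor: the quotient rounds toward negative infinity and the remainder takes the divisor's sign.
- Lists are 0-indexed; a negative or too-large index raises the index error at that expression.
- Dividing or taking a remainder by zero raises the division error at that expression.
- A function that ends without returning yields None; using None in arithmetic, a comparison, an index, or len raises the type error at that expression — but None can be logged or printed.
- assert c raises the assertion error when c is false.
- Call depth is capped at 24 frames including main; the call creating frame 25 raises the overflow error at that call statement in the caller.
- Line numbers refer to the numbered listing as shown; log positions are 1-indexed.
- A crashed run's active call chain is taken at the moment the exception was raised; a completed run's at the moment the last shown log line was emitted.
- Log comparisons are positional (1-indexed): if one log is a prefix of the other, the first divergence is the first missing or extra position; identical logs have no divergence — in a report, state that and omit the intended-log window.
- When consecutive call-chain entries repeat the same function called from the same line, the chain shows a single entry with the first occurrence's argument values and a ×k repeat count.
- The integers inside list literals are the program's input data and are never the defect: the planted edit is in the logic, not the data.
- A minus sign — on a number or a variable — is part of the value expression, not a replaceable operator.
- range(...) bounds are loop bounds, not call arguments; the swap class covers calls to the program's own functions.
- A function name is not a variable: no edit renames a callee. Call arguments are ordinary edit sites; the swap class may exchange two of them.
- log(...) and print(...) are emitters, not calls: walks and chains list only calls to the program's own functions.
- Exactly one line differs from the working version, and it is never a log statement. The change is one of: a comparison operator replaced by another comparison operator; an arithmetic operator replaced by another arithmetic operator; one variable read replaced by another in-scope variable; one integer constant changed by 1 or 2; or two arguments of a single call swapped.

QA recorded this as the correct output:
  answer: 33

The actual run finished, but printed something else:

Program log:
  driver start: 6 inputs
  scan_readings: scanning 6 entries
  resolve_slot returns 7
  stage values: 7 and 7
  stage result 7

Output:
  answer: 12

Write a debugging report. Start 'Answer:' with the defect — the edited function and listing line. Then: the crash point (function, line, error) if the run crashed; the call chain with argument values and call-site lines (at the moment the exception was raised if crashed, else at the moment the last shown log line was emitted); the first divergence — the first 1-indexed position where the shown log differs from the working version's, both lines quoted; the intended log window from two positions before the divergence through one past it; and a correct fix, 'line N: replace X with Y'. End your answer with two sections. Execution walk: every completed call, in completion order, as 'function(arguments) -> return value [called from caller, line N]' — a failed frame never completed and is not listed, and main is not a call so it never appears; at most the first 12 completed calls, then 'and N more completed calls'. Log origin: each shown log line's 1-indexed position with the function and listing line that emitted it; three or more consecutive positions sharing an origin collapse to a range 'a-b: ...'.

Answer: the defect is in scan_readings at line 20.
The tell: The earliest visible damage is log position 5 — 'stage result 7' rather than the intended 'level 7, partial 0'.
Call chain: main.
First divergence: position 5 — shown 'stage result 7', intended 'level 7, partial 0'.
Intended log window:
  3: resolve_slot returns 7
  4: stage values: 7 and 7
  5: level 7, partial 0
  6: level 6, partial 7
Execution walk:
  resolve_slot([3, 1, 5, 6, -4, 7]) -> 7  [called from scan_readings, line 17]
  derive_floor(0, 7) -> 7  [called from scan_readings, line 20]
  scan_readings([3, 1, 5, 6, -4, 7]) -> 7  [called from main, line 26]
Log line origins:
  1 — main, line 25
  2 — scan_readings, line 16
  3 — resolve_slot, line 12
  4 — scan_readings, line 19
  5 — main, line 27
A correct fix: line 20: replace `derive_floor(0, slot)` with `derive_floor(slot, 0)`.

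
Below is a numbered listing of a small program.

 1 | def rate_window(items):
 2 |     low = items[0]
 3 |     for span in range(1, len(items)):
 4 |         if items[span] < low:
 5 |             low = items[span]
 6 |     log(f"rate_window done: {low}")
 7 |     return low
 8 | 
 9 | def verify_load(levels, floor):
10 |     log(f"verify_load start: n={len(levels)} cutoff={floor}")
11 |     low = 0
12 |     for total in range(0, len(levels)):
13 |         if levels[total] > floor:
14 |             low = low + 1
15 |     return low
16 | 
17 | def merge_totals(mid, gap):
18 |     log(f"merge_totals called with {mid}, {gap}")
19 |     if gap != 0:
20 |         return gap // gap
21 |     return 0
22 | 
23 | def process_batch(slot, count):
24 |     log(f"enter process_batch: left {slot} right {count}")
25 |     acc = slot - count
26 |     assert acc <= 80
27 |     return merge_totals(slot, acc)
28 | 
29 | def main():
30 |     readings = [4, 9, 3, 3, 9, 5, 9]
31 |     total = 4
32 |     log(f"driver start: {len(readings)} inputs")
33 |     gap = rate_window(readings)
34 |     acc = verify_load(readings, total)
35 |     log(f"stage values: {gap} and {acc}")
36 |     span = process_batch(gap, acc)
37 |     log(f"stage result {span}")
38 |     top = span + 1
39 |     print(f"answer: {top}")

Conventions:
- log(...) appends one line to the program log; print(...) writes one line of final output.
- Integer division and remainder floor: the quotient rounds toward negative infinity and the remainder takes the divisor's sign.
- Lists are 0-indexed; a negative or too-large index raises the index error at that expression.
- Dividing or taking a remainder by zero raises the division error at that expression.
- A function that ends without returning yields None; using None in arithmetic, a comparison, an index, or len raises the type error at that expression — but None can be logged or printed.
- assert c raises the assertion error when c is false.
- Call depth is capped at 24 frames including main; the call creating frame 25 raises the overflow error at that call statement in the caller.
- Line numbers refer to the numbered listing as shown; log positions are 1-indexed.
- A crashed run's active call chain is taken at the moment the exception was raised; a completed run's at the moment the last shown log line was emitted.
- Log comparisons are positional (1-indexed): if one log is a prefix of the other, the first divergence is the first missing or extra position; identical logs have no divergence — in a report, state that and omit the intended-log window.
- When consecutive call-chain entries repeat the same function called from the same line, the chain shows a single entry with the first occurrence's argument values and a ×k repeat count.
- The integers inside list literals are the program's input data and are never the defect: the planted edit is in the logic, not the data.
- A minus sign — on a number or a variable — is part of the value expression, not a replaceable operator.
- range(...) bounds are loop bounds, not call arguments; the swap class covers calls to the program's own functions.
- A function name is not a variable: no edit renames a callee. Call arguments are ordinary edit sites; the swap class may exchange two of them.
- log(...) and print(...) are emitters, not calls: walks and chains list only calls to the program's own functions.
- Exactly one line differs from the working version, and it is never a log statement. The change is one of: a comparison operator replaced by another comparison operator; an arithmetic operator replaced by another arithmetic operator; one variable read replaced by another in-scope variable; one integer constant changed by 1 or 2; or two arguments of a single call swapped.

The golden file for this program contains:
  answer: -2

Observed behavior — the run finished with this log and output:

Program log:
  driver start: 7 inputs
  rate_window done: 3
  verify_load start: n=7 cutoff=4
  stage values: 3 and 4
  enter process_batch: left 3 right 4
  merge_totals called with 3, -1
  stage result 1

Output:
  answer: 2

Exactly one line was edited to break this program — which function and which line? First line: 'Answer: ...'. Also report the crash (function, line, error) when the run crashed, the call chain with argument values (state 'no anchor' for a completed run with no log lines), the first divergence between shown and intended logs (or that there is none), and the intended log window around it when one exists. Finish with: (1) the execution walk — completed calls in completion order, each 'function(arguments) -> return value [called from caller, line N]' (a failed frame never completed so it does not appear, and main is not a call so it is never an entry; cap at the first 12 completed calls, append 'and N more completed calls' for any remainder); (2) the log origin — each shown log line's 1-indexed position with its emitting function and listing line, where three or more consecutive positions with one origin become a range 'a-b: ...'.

Answer: the defect is in merge_totals at line 20.
The tell: Position 7 is the first bad log line: 'stage result 1' should read 'stage result -3'.
Call chain: main.
First divergence: at position 7 the run shows 'stage result 1' where the working version logs 'stage result -3'.
Intended log window:
  5: enter process_batch: left 3 right 4
  6: merge_totals called with 3, -1
  7: stage result -3
Execution walk:
  rate_window([4, 9, 3, 3, 9, 5, 9]) -> 3  [called from main, line 33]
  verify_load([4, 9, 3, 3, 9, 5, 9], 4) -> 4  [called from main, line 34]
  merge_totals(3, -1) -> 1  [called from process_batch, line 27]
  process_batch(3, 4) -> 1  [called from main, line 36]
Origin of each log line:
  1: from main, line 32
  2: from rate_window, line 6
  3: from verify_load, line 10
  4: from main, line 35
  5: from process_batch, line 24
  6: from merge_totals, line 18
  7: from main, line 37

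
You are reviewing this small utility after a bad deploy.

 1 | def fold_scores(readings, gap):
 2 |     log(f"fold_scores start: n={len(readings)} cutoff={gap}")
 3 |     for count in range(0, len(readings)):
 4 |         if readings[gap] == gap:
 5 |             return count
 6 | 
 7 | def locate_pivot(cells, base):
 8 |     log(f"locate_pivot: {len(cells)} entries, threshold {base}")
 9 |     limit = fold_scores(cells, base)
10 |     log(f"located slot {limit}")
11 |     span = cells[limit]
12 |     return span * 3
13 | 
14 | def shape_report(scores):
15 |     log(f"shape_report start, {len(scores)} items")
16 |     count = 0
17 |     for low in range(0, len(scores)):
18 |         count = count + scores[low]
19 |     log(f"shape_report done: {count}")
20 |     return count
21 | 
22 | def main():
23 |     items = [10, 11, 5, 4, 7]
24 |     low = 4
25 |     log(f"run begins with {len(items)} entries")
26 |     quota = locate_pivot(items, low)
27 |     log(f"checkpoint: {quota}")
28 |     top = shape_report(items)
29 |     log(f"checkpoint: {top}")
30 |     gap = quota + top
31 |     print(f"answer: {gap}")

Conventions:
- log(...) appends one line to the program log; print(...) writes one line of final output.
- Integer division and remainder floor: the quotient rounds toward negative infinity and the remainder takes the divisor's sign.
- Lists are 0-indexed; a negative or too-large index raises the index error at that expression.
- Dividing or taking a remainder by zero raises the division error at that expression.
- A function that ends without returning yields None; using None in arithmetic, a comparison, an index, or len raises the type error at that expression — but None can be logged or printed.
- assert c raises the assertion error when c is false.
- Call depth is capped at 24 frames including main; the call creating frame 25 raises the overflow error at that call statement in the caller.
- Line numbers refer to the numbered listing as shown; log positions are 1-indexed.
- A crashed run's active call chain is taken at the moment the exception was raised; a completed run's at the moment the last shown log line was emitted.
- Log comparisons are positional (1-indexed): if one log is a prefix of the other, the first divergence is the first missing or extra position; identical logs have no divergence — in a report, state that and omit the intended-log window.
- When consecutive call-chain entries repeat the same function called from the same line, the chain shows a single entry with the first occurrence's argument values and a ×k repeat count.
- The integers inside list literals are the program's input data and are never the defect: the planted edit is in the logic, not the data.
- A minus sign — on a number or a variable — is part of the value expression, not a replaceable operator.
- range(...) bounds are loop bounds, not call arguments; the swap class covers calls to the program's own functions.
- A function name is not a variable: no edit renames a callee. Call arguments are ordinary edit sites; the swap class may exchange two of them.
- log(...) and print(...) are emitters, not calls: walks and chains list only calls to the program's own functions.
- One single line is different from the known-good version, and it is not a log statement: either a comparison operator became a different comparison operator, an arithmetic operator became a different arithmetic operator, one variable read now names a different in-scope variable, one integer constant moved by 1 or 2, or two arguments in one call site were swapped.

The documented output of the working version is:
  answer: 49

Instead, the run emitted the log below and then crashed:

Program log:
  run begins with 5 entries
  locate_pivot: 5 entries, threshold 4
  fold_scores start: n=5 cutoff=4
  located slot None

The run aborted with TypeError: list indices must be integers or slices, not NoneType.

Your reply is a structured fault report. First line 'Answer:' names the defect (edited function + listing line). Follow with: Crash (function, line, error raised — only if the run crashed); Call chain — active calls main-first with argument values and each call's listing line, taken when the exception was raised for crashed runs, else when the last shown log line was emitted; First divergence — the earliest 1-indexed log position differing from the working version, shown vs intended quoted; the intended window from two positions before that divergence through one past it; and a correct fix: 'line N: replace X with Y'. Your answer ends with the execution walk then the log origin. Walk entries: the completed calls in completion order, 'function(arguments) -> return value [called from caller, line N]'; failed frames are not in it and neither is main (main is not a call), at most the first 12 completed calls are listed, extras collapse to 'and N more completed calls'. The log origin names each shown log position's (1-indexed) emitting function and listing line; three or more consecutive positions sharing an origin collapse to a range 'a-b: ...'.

Answer: the defect is in fold_scores at line 4.
Key observation: Position 4 is the first bad log line: 'located slot None' should read 'located slot 3'.
Crash: locate_pivot, line 11, TypeError.
Call chain: main -> locate_pivot([10, 11, 5, 4, 7], 4) (called at line 26).
First divergence: position 4; shown 'located slot None' vs intended 'located slot 3'.
Intended log window:
  2: locate_pivot: 5 entries, threshold 4
  3: fold_scores start: n=5 cutoff=4
  4: located slot 3
  5: checkpoint: 12
Execution walk:
  fold_scores([10, 11, 5, 4, 7], 4) -> None  [called from locate_pivot, line 9]
Log origin:
  1: logged in main at line 25
  2: logged in locate_pivot at line 8
  3: logged in fold_scores at line 2
  4: logged in locate_pivot at line 10
A correct fix: line 4: replace `readings[gap]` with `readings[count]`.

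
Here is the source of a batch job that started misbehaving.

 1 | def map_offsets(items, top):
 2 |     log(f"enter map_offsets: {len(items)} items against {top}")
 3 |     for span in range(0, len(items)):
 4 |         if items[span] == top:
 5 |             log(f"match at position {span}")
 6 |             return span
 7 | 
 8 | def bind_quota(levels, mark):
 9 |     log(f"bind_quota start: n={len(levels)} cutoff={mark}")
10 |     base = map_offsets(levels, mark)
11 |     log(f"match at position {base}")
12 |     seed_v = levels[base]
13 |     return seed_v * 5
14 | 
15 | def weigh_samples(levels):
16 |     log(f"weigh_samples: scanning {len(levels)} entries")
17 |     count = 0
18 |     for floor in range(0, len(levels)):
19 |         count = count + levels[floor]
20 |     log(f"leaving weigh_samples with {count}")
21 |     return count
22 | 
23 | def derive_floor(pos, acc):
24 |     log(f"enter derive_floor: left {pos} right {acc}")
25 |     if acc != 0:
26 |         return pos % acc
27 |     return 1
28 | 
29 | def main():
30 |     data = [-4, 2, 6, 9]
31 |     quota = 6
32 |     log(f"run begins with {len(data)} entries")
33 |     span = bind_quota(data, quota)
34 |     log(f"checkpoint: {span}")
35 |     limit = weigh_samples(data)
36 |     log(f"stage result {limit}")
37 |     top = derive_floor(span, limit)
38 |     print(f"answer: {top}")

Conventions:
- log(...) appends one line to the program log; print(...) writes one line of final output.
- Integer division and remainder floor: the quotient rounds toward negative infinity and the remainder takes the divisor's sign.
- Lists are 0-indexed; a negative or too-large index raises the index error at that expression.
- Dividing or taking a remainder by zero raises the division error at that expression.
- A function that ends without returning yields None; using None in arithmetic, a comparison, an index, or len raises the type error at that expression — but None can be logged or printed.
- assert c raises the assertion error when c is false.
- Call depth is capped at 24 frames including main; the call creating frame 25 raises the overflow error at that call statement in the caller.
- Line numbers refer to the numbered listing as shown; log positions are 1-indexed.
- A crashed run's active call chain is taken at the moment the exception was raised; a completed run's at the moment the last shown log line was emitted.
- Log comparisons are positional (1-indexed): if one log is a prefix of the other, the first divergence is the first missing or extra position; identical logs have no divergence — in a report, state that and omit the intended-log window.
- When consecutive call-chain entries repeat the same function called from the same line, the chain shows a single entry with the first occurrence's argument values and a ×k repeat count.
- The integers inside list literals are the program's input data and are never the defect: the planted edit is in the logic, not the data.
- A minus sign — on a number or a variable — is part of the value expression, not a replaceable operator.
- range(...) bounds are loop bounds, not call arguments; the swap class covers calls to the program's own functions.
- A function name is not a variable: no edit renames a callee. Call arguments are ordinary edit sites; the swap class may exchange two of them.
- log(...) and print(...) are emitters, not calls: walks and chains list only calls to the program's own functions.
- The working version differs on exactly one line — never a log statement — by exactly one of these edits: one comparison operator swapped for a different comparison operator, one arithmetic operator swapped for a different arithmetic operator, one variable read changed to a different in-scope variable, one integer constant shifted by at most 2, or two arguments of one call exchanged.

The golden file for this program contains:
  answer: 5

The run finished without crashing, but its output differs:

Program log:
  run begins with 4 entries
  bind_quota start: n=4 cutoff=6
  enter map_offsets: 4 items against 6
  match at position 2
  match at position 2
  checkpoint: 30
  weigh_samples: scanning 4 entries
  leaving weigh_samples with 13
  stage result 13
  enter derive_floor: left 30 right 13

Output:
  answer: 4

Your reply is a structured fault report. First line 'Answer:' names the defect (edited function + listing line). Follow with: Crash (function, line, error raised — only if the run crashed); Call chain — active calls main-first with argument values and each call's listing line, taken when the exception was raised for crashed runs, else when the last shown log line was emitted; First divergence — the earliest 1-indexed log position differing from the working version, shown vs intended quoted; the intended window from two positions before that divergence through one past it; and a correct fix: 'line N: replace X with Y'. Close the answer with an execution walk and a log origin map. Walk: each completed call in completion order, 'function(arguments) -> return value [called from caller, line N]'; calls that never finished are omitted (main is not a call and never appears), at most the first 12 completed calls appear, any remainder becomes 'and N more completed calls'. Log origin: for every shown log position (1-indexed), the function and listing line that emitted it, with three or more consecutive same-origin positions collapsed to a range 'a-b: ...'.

Answer: the defect is in bind_quota at line 13.
Key observation: The log first diverges at position 6: the faulty run prints 'checkpoint: 30' where the working version prints 'checkpoint: 18'.
Call chain: main -> derive_floor(30, 13) (called at line 37).
First divergence: at position 6 the run shows 'checkpoint: 30' where the working version logs 'checkpoint: 18'.
Intended log window:
  4: match at position 2
  5: match at position 2
  6: checkpoint: 18
  7: weigh_samples: scanning 4 entries
Execution walk:
  map_offsets([-4, 2, 6, 9], 6) -> 2  [called from bind_quota, line 10]
  bind_quota([-4, 2, 6, 9], 6) -> 30  [called from main, line 33]
  weigh_samples([-4, 2, 6, 9]) -> 13  [called from main, line 35]
  derive_floor(30, 13) -> 4  [called from main, line 37]
Log line origins:
  1: logged in main at line 32
  2: logged in bind_quota at line 9
  3: logged in map_offsets at line 2
  4: logged in map_offsets at line 5
  5: logged in bind_quota at line 11
  6: logged in main at line 34
  7: logged in weigh_samples at line 16
  8: logged in weigh_samples at line 20
  9: logged in main at line 36
  10: logged in derive_floor at line 24
A correct fix: line 13: replace `5` with `3`.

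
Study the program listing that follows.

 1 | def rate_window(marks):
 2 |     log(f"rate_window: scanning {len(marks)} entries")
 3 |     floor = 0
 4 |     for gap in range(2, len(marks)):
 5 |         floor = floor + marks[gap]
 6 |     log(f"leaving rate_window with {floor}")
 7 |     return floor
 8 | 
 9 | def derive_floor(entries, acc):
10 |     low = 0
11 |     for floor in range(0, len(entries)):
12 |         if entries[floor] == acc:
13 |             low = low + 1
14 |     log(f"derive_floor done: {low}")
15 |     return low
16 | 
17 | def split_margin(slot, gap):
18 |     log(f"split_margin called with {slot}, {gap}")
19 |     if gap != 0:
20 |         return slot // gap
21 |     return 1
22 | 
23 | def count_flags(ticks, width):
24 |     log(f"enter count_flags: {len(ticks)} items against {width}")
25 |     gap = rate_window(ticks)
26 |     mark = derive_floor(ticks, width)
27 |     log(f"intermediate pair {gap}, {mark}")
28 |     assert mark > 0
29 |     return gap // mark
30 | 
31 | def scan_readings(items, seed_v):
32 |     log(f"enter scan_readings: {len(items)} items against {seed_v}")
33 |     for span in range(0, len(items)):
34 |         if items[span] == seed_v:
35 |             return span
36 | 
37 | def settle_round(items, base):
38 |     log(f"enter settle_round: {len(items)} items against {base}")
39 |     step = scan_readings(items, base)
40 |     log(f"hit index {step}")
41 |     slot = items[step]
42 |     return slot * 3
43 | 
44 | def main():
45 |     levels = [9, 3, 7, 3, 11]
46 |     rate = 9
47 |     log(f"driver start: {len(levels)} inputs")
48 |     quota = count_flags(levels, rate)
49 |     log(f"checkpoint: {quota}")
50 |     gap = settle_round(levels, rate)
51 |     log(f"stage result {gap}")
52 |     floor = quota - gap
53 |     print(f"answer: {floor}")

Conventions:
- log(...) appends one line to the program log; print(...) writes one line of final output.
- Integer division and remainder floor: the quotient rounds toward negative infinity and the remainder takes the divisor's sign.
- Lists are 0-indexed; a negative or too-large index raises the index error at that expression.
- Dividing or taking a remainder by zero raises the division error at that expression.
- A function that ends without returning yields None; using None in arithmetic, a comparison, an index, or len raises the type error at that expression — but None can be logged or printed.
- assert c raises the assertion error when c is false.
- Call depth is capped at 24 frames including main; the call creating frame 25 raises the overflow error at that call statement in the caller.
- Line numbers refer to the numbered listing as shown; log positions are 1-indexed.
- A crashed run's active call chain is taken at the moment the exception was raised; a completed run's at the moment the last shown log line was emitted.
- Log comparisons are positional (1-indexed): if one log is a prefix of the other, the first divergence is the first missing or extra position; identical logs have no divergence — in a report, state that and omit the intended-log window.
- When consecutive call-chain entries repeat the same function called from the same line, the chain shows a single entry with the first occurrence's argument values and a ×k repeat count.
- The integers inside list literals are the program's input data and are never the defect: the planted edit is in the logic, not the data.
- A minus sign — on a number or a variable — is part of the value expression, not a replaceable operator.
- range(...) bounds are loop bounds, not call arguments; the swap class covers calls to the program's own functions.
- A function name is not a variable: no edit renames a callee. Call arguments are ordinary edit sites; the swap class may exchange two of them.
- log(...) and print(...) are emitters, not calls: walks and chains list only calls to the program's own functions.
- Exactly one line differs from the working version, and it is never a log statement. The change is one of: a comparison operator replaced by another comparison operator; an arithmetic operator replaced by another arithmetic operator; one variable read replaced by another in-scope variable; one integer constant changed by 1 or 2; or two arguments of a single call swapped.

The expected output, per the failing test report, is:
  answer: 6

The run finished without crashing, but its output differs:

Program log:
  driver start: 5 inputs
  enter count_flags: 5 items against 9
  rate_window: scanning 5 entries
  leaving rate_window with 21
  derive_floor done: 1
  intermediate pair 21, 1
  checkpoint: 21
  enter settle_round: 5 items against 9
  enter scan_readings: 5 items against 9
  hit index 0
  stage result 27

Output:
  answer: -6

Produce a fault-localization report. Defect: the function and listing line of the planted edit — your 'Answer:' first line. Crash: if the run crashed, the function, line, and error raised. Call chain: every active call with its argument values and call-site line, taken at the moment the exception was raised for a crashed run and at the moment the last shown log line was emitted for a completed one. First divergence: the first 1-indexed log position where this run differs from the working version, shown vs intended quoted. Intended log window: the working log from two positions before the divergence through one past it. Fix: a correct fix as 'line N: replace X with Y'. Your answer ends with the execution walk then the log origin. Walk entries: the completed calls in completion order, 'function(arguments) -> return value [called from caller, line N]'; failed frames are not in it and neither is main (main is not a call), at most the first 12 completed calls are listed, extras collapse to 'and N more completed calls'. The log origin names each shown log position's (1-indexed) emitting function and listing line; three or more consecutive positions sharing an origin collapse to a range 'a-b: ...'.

Answer: the defect is in rate_window at line 4.
Key observation: Everything matches until log position 4, which reads 'leaving rate_window with 21' in place of 'leaving rate_window with 33'.
Call chain: main.
First divergence: position 4; shown 'leaving rate_window with 21' vs intended 'leaving rate_window with 33'.
Intended log window:
  2: enter count_flags: 5 items against 9
  3: rate_window: scanning 5 entries
  4: leaving rate_window with 33
  5: derive_floor done: 1
Execution walk:
  rate_window([9, 3, 7, 3, 11]) -> 21  [called from count_flags, line 25]
  derive_floor([9, 3, 7, 3, 11], 9) -> 1  [called from count_flags, line 26]
  count_flags([9, 3, 7, 3, 11], 9) -> 21  [called from main, line 48]
  scan_readings([9, 3, 7, 3, 11], 9) -> 0  [called from settle_round, line 39]
  settle_round([9, 3, 7, 3, 11], 9) -> 27  [called from main, line 50]
Log origin:
  1 — main, line 47
  2 — count_flags, line 24
  3 — rate_window, line 2
  4 — rate_window, line 6
  5 — derive_floor, line 14
  6 — count_flags, line 27
  7 — main, line 49
  8 — settle_round, line 38
  9 — scan_readings, line 32
  10 — settle_round, line 40
  11 — main, line 51
A correct fix: line 4: replace `2` with `0`.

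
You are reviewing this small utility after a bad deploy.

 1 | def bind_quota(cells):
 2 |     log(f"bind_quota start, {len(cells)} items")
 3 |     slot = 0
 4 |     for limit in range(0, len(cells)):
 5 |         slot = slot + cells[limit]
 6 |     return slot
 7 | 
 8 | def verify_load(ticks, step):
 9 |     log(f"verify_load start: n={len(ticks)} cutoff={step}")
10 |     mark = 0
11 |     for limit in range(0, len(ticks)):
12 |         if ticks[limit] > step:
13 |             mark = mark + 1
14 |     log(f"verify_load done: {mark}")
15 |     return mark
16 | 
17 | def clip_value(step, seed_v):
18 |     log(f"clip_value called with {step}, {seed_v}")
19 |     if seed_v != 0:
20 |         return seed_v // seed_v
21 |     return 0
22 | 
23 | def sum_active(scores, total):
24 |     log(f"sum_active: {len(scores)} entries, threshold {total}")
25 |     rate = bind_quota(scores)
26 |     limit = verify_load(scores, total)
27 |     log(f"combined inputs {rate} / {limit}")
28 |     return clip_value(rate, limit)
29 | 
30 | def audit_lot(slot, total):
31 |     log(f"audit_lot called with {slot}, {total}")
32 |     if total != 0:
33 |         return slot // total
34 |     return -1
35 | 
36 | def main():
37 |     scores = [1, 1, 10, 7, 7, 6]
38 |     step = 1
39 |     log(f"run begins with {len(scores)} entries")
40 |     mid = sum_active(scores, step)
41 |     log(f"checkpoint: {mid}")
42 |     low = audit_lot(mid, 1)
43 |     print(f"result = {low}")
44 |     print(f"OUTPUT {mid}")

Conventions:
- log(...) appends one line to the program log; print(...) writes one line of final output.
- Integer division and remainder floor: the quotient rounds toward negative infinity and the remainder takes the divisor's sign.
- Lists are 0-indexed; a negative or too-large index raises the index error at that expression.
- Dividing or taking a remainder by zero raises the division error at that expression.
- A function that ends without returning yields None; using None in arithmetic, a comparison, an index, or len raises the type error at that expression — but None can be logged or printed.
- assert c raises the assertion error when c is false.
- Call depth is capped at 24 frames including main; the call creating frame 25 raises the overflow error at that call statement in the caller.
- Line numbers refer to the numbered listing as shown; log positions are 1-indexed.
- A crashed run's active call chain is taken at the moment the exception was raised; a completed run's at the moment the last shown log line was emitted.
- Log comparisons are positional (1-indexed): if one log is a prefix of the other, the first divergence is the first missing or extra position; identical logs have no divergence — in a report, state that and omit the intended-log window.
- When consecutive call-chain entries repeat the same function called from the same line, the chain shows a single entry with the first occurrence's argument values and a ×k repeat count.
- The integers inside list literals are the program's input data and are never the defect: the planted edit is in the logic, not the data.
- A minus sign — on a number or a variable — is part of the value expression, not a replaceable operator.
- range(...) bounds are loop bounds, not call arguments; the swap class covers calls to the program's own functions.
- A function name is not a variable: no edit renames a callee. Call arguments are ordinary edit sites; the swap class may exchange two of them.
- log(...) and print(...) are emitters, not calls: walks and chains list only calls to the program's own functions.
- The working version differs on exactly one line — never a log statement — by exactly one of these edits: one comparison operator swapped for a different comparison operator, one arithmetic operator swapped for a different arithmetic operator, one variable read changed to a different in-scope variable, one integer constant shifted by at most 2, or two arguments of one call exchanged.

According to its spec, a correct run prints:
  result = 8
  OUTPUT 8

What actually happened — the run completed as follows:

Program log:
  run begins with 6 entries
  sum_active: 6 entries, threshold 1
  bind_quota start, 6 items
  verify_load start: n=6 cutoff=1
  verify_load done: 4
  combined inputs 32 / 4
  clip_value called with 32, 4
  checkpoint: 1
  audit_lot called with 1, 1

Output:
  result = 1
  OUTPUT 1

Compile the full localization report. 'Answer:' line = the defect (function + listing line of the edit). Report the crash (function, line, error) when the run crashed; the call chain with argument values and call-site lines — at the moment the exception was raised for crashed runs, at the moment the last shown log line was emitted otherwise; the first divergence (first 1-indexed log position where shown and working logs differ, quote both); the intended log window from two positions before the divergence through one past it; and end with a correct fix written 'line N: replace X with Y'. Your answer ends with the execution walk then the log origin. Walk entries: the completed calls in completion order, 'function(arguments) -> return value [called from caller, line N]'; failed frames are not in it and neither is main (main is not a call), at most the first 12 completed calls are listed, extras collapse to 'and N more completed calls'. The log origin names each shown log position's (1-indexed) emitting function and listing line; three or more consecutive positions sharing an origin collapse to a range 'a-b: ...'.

Answer: the defect is in clip_value at line 20.
Key observation: The log first diverges at position 8: the faulty run prints 'checkpoint: 1' where the working version prints 'checkpoint: 8'.
Call chain: main -> audit_lot(1, 1) (called at line 42).
First divergence: position 8 — shown 'checkpoint: 1', intended 'checkpoint: 8'.
Intended log window:
  6: combined inputs 32 / 4
  7: clip_value called with 32, 4
  8: checkpoint: 8
  9: audit_lot called with 8, 1
Execution walk:
  bind_quota([1, 1, 10, 7, 7, 6]) -> 32  [called from sum_active, line 25]
  verify_load([1, 1, 10, 7, 7, 6], 1) -> 4  [called from sum_active, line 26]
  clip_value(32, 4) -> 1  [called from sum_active, line 28]
  sum_active([1, 1, 10, 7, 7, 6], 1) -> 1  [called from main, line 40]
  audit_lot(1, 1) -> 1  [called from main, line 42]
Log origin:
  1: logged in main at line 39
  2: logged in sum_active at line 24
  3: logged in bind_quota at line 2
  4: logged in verify_load at line 9
  5: logged in verify_load at line 14
  6: logged in sum_active at line 27
  7: logged in clip_value at line 18
  8: logged in main at line 41
  9: logged in audit_lot at line 31
A correct fix: line 20: replace `seed_v // seed_v` with `step // seed_v`.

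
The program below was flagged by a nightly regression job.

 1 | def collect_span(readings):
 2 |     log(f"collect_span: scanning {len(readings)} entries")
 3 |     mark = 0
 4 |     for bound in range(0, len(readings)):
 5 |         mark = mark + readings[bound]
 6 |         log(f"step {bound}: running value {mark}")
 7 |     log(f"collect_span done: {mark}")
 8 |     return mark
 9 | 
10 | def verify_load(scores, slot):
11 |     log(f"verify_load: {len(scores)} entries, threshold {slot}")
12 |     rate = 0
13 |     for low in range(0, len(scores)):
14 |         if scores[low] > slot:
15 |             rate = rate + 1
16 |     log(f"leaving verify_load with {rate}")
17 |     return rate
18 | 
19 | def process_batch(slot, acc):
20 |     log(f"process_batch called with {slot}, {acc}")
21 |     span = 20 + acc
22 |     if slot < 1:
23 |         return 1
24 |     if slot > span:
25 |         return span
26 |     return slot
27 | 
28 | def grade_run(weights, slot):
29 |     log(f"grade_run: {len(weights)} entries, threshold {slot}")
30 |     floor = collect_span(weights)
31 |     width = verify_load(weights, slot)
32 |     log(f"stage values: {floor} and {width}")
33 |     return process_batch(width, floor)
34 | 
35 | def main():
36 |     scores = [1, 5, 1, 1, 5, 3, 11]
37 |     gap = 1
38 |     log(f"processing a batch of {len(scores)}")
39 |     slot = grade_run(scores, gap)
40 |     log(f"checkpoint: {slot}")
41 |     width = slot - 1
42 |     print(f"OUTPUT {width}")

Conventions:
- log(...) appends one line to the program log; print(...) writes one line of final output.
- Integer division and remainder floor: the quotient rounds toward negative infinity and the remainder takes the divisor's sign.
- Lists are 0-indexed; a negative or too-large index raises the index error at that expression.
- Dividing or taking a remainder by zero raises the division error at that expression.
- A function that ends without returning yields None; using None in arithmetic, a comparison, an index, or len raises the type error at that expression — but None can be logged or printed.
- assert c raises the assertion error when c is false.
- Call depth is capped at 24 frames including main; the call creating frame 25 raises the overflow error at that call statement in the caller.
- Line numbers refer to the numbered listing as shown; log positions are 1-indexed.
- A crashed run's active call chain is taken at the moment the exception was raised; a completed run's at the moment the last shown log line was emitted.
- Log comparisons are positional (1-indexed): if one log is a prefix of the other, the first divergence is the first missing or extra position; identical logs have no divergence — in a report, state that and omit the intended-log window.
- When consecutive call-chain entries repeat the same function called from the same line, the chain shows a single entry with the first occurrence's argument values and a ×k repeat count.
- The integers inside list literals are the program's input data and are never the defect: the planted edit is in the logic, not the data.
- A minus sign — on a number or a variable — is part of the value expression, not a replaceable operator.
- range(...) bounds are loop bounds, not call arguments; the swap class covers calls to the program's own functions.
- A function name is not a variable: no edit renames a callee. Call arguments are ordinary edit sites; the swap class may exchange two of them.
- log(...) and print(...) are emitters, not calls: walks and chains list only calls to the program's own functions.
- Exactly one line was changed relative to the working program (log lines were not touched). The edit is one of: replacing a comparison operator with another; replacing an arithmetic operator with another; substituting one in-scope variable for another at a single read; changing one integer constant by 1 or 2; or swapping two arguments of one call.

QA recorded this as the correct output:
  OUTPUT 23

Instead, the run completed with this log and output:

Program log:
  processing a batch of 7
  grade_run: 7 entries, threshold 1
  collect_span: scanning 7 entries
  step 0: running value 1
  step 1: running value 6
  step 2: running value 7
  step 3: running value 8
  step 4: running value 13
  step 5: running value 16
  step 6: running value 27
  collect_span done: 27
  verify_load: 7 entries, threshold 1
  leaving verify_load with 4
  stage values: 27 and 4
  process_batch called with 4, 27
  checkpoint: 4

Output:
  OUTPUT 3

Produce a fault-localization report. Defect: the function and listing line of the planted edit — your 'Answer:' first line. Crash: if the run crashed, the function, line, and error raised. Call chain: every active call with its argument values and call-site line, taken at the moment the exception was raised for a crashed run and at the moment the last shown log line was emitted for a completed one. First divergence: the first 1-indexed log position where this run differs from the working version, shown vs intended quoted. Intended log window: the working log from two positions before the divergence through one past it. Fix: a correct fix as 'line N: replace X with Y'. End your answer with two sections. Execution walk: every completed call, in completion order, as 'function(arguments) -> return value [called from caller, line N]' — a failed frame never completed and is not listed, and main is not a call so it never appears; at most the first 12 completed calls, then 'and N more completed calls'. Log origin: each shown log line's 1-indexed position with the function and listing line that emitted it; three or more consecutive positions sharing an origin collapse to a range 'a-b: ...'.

Answer: the defect is in grade_run at line 33.
Core observation: The earliest visible damage is log position 15 — 'process_batch called with 4, 27' rather than the intended 'process_batch called with 27, 4'.
Call chain: main.
First divergence: position 15; shown 'process_batch called with 4, 27' vs intended 'process_batch called with 27, 4'.
Intended log window:
  13: leaving verify_load with 4
  14: stage values: 27 and 4
  15: process_batch called with 27, 4
  16: checkpoint: 24
Execution walk:
  collect_span([1, 5, 1, 1, 5, 3, 11]) -> 27  [called from grade_run, line 30]
  verify_load([1, 5, 1, 1, 5, 3, 11], 1) -> 4  [called from grade_run, line 31]
  process_batch(4, 27) -> 4  [called from grade_run, line 33]
  grade_run([1, 5, 1, 1, 5, 3, 11], 1) -> 4  [called from main, line 39]
Log origin:
  1: emitted by main (line 38)
  2: emitted by grade_run (line 29)
  3: emitted by collect_span (line 2)
  4-10: emitted by collect_span (line 6)
  11: emitted by collect_span (line 7)
  12: emitted by verify_load (line 11)
  13: emitted by verify_load (line 16)
  14: emitted by grade_run (line 32)
  15: emitted by process_batch (line 20)
  16: emitted by main (line 40)
A correct fix: line 33: replace `process_batch(width, floor)` with `process_batch(floor, width)`.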